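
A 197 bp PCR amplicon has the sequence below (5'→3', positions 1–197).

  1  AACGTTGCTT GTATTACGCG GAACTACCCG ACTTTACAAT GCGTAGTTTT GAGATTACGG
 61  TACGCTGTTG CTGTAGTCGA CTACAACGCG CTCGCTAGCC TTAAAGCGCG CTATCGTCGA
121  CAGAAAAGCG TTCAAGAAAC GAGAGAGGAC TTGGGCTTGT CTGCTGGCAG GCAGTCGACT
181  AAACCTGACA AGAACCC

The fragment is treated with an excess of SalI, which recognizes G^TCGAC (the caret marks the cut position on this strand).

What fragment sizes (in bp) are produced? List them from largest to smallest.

SalI sites (GTCGAC) start at positions 76, 116, 174.
SalI cuts after the first base of each site, so after positions 76, 116, 174.
Linear molecule, 3 cuts → 4 fragments:
  1–76 → 76 bp
  77–116 → 40 bp
  117–174 → 58 bp
  175–197 → 23 bp
Sorted largest to smallest: 76, 58, 40, 23 bp.

76, 58, 40, 23 bp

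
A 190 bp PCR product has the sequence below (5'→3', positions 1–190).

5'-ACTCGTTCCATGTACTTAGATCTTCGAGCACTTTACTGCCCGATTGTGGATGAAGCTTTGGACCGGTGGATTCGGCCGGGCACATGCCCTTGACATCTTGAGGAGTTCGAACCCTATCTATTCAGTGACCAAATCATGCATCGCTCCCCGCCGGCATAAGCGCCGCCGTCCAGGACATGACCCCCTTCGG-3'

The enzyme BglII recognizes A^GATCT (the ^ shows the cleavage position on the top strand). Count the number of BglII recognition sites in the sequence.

1

AGATCT occurs starting at position 18.
BglII cuts at 1 site.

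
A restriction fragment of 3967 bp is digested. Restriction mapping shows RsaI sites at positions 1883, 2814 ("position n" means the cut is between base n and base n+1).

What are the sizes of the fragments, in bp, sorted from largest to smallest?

Linear molecule, 2 cuts → 3 fragments:
  1883 − 0 = 1883 bp
  2814 − 1883 = 931 bp
  3967 − 2814 = 1153 bp
Sorted largest to smallest: 1883, 1153, 931 bp.

1883, 1153, 931 bp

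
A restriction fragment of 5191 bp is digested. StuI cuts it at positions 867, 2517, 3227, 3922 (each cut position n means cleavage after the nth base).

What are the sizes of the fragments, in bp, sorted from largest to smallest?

Linear molecule, 4 cuts → 5 fragments:
  867 − 0 = 867 bp
  2517 − 867 = 1650 bp
  3227 − 2517 = 710 bp
  3922 − 3227 = 695 bp
  5191 − 3922 = 1269 bp
Sorted largest to smallest: 1650, 1269, 867, 710, 695 bp.

1650, 1269, 867, 710, 695 bp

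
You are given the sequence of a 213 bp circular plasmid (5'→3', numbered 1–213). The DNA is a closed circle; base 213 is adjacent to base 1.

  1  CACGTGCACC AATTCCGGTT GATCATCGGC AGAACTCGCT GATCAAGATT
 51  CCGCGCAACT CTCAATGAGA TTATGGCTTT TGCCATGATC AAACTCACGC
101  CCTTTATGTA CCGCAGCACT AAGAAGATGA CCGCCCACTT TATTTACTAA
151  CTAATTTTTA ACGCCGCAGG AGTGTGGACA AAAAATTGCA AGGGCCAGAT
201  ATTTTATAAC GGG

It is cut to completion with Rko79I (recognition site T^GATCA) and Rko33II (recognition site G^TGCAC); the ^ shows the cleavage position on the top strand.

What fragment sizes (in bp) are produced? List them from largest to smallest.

Rko79I sites (TGATCA) start at positions 20, 40, 86.
Rko79I cuts after the first base of each site, so after positions 20, 40, 86.
The Rko33II site (GTGCAC) starts at position 4.
Rko33II cuts after the first base of each site, so after position 4.
Combined cut positions: 4, 20, 40, 86.
Circular molecule, 4 cuts → 4 fragments:
  5–20 → 16 bp
  21–40 → 20 bp
  41–86 → 46 bp
  87–213 then 1–4 → 127 + 4 = 131 bp
Sorted largest to smallest: 131, 46, 20, 16 bp.

131, 46, 20, 16 bp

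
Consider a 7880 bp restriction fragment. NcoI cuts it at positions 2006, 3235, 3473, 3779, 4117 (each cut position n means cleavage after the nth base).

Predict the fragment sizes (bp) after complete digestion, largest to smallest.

Linear molecule, 5 cuts → 6 fragments:
  2006 − 0 = 2006 bp
  3235 − 2006 = 1229 bp
  3473 − 3235 = 238 bp
  3779 − 3473 = 306 bp
  4117 − 3779 = 338 bp
  7880 − 4117 = 3763 bp
Sorted largest to smallest: 3763, 2006, 1229, 338, 306, 238 bp.

3763, 2006, 1229, 338, 306, 238 bp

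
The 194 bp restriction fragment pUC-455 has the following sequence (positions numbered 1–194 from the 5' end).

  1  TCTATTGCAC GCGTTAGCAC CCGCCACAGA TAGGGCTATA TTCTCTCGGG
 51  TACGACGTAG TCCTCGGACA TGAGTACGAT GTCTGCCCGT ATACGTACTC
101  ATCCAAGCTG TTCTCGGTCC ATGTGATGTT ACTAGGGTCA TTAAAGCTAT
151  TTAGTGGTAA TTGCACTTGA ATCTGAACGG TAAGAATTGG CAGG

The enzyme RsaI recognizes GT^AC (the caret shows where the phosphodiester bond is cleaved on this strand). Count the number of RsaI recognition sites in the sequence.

3

GTAC occurs starting at positions 50, 74, 95.
RsaI cuts at 3 sites.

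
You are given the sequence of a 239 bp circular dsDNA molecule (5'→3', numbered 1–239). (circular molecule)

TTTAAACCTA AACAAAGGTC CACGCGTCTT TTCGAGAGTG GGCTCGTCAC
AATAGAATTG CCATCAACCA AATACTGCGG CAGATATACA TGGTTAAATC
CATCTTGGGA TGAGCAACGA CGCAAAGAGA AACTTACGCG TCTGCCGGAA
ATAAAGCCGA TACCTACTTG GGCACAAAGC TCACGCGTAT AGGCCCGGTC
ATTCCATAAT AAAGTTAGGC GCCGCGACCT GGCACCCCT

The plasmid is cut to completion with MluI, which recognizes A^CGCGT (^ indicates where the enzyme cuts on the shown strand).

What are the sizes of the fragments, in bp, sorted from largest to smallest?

114, 78, 47 bp

MluI sites (ACGCGT) start at positions 22, 136, 183.
MluI cuts after the first base of each site, so after positions 22, 136, 183.
Circular molecule, 3 cuts → 3 fragments:
  23–136 → 114 bp
  137–183 → 47 bp
  184–239 then 1–22 → 56 + 22 = 78 bp
Sorted largest to smallest: 114, 78, 47 bp.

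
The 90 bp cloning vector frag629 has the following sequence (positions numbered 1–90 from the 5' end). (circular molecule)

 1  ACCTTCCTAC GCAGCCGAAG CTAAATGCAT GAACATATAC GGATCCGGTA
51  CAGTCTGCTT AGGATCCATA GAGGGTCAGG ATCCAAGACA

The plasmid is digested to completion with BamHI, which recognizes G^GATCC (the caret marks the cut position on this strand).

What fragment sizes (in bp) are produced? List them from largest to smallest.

52, 21, 17 bp

BamHI sites (GGATCC) start at positions 41, 62, 79.
BamHI cuts after the first base of each site, so after positions 41, 62, 79.
Circular molecule, 3 cuts → 3 fragments:
  42–62 → 21 bp
  63–79 → 17 bp
  80–90 then 1–41 → 11 + 41 = 52 bp
Sorted largest to smallest: 52, 21, 17 bp.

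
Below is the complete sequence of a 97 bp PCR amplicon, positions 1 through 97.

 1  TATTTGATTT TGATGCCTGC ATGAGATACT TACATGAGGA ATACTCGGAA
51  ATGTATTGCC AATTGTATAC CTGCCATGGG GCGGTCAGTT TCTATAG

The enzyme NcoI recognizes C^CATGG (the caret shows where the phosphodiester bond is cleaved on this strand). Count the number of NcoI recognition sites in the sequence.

1

CCATGG occurs starting at position 74.
NcoI cuts at 1 site.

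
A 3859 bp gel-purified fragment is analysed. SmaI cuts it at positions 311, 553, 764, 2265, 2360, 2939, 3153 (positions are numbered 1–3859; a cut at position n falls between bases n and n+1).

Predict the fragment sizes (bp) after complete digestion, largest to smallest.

Linear molecule, 7 cuts → 8 fragments:
  311 − 0 = 311 bp
  553 − 311 = 242 bp
  764 − 553 = 211 bp
  2265 − 764 = 1501 bp
  2360 − 2265 = 95 bp
  2939 − 2360 = 579 bp
  3153 − 2939 = 214 bp
  3859 − 3153 = 706 bp
Sorted largest to smallest: 1501, 706, 579, 311, 242, 214, 211, 95 bp.

1501, 706, 579, 311, 242, 214, 211, 95 bp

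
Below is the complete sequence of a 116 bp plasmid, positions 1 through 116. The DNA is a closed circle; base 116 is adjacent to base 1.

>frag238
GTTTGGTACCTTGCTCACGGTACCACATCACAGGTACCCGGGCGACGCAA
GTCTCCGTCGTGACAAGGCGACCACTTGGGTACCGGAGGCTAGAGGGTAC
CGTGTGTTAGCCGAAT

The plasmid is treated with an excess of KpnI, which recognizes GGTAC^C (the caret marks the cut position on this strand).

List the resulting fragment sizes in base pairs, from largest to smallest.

KpnI sites (GGTACC) start at positions 5, 19, 33, 79, 96.
KpnI cuts after base 5 of each site (before the last base), so after positions 9, 23, 37, 83, 100.
Circular molecule, 5 cuts → 5 fragments:
  10–23 → 14 bp
  24–37 → 14 bp
  38–83 → 46 bp
  84–100 → 17 bp
  101–116 then 1–9 → 16 + 9 = 25 bp
Sorted largest to smallest: 46, 25, 17, 14, 14 bp.

46, 25, 17, 14, 14 bp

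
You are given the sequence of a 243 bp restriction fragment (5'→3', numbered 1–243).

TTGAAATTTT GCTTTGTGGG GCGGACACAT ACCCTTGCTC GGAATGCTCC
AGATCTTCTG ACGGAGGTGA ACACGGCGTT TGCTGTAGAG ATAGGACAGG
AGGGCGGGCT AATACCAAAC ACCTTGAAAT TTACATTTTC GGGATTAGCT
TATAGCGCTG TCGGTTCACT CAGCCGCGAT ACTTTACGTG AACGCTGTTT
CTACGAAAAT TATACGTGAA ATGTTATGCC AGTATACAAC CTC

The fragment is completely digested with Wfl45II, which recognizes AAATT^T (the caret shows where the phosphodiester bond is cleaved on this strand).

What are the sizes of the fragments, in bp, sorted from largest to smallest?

Wfl45II sites (AAATTT) start at positions 4, 127.
Wfl45II cuts after base 5 of each site (before the last base), so after positions 8, 131.
Linear molecule, 2 cuts → 3 fragments:
  1–8 → 8 bp
  9–131 → 123 bp
  132–243 → 112 bp
Sorted largest to smallest: 123, 112, 8 bp.

123, 112, 8 bp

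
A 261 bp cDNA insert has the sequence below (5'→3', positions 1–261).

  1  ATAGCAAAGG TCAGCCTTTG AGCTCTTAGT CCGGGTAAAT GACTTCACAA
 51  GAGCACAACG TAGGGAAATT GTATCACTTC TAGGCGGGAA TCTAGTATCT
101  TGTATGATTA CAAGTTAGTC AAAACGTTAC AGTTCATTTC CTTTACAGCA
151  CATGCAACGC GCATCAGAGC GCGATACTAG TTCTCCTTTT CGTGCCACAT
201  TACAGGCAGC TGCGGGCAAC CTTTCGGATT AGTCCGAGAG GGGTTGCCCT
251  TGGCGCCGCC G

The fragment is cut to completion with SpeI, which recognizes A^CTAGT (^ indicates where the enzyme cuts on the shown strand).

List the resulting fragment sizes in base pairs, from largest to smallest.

176, 85 bp

The SpeI site (ACTAGT) starts at position 176.
SpeI cuts after the first base of each site, so after position 176.
Linear molecule, 1 cut → 2 fragments:
  1–176 → 176 bp
  177–261 → 85 bp
Sorted largest to smallest: 176, 85 bp.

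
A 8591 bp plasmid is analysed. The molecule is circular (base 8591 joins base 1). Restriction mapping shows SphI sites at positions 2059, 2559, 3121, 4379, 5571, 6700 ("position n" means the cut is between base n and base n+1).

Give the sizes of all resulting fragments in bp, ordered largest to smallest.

Circular molecule, 6 cuts → 6 fragments:
  2559 − 2059 = 500 bp
  3121 − 2559 = 562 bp
  4379 − 3121 = 1258 bp
  5571 − 4379 = 1192 bp
  6700 − 5571 = 1129 bp
  wrap: 8591 − 6700 + 2059 = 3950 bp
Sorted largest to smallest: 3950, 1258, 1192, 1129, 562, 500 bp.

3950, 1258, 1192, 1129, 562, 500 bp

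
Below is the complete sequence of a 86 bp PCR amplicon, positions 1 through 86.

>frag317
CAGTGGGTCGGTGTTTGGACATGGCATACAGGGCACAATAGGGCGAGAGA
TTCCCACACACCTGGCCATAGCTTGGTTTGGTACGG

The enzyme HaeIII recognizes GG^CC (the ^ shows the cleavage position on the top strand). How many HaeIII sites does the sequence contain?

1

GGCC occurs starting at position 64.
HaeIII cuts at 1 site.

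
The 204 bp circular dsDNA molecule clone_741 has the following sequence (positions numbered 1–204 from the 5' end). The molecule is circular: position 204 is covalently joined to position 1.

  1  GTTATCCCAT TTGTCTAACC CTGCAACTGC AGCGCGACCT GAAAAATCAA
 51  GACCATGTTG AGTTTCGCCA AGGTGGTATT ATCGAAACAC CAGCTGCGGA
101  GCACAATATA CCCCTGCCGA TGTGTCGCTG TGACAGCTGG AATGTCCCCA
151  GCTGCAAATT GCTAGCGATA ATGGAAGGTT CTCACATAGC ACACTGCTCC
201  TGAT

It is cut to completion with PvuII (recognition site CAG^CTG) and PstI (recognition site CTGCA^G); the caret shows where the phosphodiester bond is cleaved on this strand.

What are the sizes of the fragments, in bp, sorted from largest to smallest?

84, 62, 43, 15 bp

PvuII sites (CAGCTG) start at positions 91, 134, 149.
PvuII cuts after base 3 of each site, so after positions 93, 136, 151.
The PstI site (CTGCAG) starts at position 27.
PstI cuts after base 5 of each site (before the last base), so after position 31.
Combined cut positions: 31, 93, 136, 151.
Circular molecule, 4 cuts → 4 fragments:
  32–93 → 62 bp
  94–136 → 43 bp
  137–151 → 15 bp
  152–204 then 1–31 → 53 + 31 = 84 bp
Sorted largest to smallest: 84, 62, 43, 15 bp.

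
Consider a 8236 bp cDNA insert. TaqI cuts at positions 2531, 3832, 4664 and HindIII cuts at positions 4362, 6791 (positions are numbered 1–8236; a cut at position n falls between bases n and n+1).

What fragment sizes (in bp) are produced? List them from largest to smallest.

2531, 2127, 1445, 1301, 530, 302 bp

Combined cut positions (sorted): 2531, 3832, 4362, 4664, 6791.
Linear molecule, 5 cuts → 6 fragments:
  2531 − 0 = 2531 bp
  3832 − 2531 = 1301 bp
  4362 − 3832 = 530 bp
  4664 − 4362 = 302 bp
  6791 − 4664 = 2127 bp
  8236 − 6791 = 1445 bp
Sorted largest to smallest: 2531, 2127, 1445, 1301, 530, 302 bp.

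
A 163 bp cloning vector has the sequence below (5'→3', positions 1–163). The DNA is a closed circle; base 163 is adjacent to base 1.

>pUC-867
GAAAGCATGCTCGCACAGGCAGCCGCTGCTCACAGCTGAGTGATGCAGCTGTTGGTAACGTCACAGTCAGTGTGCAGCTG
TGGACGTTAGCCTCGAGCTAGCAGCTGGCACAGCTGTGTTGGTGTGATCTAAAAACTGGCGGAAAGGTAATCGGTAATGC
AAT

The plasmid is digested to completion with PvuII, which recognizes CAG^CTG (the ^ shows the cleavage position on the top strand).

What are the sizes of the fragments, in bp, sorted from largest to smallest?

PvuII sites (CAGCTG) start at positions 33, 46, 75, 102, 111.
PvuII cuts after base 3 of each site, so after positions 35, 48, 77, 104, 113.
Circular molecule, 5 cuts → 5 fragments:
  36–48 → 13 bp
  49–77 → 29 bp
  78–104 → 27 bp
  105–113 → 9 bp
  114–163 then 1–35 → 50 + 35 = 85 bp
Sorted largest to smallest: 85, 29, 27, 13, 9 bp.

85, 29, 27, 13, 9 bp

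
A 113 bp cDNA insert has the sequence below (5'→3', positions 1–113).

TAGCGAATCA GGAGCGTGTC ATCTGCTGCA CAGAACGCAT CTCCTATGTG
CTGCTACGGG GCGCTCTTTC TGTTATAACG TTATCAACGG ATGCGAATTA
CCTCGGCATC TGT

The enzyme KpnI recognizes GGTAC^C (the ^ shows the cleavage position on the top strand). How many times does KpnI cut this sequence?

No occurrence of GGTACC is present in the sequence.
KpnI does not cut: 0 sites.

0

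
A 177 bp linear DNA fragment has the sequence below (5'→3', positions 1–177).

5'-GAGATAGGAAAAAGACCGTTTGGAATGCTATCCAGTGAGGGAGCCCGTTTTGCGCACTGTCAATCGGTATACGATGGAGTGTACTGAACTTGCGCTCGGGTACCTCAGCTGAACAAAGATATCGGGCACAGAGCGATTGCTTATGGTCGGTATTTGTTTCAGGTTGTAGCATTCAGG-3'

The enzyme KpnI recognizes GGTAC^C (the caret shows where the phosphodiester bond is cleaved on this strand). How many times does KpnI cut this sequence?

GGTACC occurs starting at position 99.
KpnI cuts at 1 site.

1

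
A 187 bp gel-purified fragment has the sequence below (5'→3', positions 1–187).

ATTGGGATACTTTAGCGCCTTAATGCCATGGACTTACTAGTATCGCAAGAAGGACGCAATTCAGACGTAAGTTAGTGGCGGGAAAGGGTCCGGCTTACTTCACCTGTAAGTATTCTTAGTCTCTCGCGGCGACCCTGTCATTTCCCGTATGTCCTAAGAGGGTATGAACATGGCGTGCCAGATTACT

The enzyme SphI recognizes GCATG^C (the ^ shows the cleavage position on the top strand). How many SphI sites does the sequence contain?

0

No occurrence of GCATGC is present in the sequence.
SphI does not cut: 0 sites.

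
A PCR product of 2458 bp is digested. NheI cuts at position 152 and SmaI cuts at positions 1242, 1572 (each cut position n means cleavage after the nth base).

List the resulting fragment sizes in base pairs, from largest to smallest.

Combined cut positions (sorted): 152, 1242, 1572.
Linear molecule, 3 cuts → 4 fragments:
  152 − 0 = 152 bp
  1242 − 152 = 1090 bp
  1572 − 1242 = 330 bp
  2458 − 1572 = 886 bp
Sorted largest to smallest: 1090, 886, 330, 152 bp.

1090, 886, 330, 152 bp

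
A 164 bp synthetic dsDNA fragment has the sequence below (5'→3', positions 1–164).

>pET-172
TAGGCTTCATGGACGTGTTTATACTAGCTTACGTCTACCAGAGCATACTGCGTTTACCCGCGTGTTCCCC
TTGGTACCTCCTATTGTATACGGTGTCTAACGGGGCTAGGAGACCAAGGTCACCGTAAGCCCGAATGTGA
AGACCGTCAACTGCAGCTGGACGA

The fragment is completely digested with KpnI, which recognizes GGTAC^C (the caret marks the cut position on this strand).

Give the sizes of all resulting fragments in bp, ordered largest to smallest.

The KpnI site (GGTACC) starts at position 73.
KpnI cuts after base 5 of each site (before the last base), so after position 77.
Linear molecule, 1 cut → 2 fragments:
  1–77 → 77 bp
  78–164 → 87 bp
Sorted largest to smallest: 87, 77 bp.

87, 77 bp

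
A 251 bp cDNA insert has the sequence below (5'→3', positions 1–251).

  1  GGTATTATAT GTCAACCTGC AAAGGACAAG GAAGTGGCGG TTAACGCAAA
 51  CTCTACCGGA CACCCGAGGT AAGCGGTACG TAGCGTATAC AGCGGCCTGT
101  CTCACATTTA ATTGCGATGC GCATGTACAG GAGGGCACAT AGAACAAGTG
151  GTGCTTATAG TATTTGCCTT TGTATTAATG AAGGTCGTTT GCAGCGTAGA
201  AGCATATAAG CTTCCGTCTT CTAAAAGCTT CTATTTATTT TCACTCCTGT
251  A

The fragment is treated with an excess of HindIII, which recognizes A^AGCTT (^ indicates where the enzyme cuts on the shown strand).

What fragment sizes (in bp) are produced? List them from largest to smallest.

208, 26, 17 bp

HindIII sites (AAGCTT) start at positions 208, 225.
HindIII cuts after the first base of each site, so after positions 208, 225.
Linear molecule, 2 cuts → 3 fragments:
  1–208 → 208 bp
  209–225 → 17 bp
  226–251 → 26 bp
Sorted largest to smallest: 208, 26, 17 bp.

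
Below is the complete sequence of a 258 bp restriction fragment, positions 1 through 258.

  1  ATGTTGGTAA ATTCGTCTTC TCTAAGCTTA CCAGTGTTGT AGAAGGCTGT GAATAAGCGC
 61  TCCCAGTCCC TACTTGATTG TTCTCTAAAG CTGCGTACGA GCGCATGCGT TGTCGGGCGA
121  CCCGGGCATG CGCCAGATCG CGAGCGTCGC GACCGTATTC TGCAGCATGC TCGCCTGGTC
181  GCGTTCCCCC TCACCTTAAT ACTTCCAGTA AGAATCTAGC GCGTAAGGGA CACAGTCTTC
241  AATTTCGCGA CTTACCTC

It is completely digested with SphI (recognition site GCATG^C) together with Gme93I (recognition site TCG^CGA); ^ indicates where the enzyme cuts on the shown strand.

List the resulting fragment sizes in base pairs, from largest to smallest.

SphI sites (GCATGC) start at positions 103, 126, 165.
SphI cuts after base 5 of each site (before the last base), so after positions 107, 130, 169.
Gme93I sites (TCGCGA) start at positions 138, 147, 245.
Gme93I cuts after base 3 of each site, so after positions 140, 149, 247.
Combined cut positions: 107, 130, 140, 149, 169, 247.
Linear molecule, 6 cuts → 7 fragments:
  1–107 → 107 bp
  108–130 → 23 bp
  131–140 → 10 bp
  141–149 → 9 bp
  150–169 → 20 bp
  170–247 → 78 bp
  248–258 → 11 bp
Sorted largest to smallest: 107, 78, 23, 20, 11, 10, 9 bp.

107, 78, 23, 20, 11, 10, 9 bp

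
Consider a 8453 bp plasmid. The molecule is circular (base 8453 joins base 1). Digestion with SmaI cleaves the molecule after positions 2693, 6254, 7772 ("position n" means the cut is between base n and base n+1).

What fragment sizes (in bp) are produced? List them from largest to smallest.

Circular molecule, 3 cuts → 3 fragments:
  6254 − 2693 = 3561 bp
  7772 − 6254 = 1518 bp
  wrap: 8453 − 7772 + 2693 = 3374 bp
Sorted largest to smallest: 3561, 3374, 1518 bp.

3561, 3374, 1518 bp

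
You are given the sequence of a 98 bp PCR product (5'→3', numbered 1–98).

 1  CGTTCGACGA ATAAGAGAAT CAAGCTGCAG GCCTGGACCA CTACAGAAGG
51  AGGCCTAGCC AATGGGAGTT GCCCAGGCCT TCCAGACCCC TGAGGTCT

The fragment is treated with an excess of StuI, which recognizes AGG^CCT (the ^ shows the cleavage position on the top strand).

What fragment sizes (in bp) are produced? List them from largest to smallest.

StuI sites (AGGCCT) start at positions 29, 51, 75.
StuI cuts after base 3 of each site, so after positions 31, 53, 77.
Linear molecule, 3 cuts → 4 fragments:
  1–31 → 31 bp
  32–53 → 22 bp
  54–77 → 24 bp
  78–98 → 21 bp
Sorted largest to smallest: 31, 24, 22, 21 bp.

31, 24, 22, 21 bp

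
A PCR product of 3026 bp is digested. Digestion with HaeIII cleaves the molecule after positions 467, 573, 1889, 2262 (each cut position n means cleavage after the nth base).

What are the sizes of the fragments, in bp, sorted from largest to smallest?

1316, 764, 467, 373, 106 bp

Linear molecule, 4 cuts → 5 fragments:
  467 − 0 = 467 bp
  573 − 467 = 106 bp
  1889 − 573 = 1316 bp
  2262 − 1889 = 373 bp
  3026 − 2262 = 764 bp
Sorted largest to smallest: 1316, 764, 467, 373, 106 bp.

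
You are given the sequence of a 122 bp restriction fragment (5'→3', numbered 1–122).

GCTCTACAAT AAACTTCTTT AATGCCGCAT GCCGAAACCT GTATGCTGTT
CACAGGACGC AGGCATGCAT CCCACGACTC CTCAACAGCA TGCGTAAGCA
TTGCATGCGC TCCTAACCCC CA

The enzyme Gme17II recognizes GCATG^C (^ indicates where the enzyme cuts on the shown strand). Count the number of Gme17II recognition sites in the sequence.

4

GCATGC occurs starting at positions 27, 63, 88, 103.
Gme17II cuts at 4 sites.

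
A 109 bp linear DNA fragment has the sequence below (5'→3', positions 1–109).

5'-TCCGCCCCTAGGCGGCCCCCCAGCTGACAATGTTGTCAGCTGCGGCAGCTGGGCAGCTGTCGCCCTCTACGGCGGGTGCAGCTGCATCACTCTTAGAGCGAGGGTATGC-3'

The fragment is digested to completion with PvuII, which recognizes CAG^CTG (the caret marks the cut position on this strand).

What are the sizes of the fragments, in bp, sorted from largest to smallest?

28, 25, 23, 16, 9, 8 bp

PvuII sites (CAGCTG) start at positions 21, 37, 46, 54, 79.
PvuII cuts after base 3 of each site, so after positions 23, 39, 48, 56, 81.
Linear molecule, 5 cuts → 6 fragments:
  1–23 → 23 bp
  24–39 → 16 bp
  40–48 → 9 bp
  49–56 → 8 bp
  57–81 → 25 bp
  82–109 → 28 bp
Sorted largest to smallest: 28, 25, 23, 16, 9, 8 bp.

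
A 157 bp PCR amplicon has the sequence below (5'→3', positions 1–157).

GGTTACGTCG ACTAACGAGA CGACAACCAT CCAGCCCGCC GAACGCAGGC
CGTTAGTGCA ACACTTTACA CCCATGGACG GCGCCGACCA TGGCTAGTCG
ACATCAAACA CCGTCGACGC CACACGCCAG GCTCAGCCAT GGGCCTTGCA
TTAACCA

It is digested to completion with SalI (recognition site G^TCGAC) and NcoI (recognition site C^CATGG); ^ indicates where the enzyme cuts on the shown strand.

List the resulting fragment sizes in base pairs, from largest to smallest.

SalI sites (GTCGAC) start at positions 7, 97, 113.
SalI cuts after the first base of each site, so after positions 7, 97, 113.
NcoI sites (CCATGG) start at positions 72, 88, 137.
NcoI cuts after the first base of each site, so after positions 72, 88, 137.
Combined cut positions: 7, 72, 88, 97, 113, 137.
Linear molecule, 6 cuts → 7 fragments:
  1–7 → 7 bp
  8–72 → 65 bp
  73–88 → 16 bp
  89–97 → 9 bp
  98–113 → 16 bp
  114–137 → 24 bp
  138–157 → 20 bp
Sorted largest to smallest: 65, 24, 20, 16, 16, 9, 7 bp.

65, 24, 20, 16, 16, 9, 7 bp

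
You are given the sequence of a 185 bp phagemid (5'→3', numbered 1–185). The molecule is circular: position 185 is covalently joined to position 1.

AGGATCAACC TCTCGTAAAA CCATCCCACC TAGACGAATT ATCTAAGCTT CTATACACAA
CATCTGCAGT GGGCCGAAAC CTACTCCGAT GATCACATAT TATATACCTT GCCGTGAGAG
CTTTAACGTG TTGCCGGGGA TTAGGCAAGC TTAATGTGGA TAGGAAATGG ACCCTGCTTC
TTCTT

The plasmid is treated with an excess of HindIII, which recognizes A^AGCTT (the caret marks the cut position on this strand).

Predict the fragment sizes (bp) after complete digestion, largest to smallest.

102, 83 bp

HindIII sites (AAGCTT) start at positions 45, 147.
HindIII cuts after the first base of each site, so after positions 45, 147.
Circular molecule, 2 cuts → 2 fragments:
  46–147 → 102 bp
  148–185 then 1–45 → 38 + 45 = 83 bp
Sorted largest to smallest: 102, 83 bp.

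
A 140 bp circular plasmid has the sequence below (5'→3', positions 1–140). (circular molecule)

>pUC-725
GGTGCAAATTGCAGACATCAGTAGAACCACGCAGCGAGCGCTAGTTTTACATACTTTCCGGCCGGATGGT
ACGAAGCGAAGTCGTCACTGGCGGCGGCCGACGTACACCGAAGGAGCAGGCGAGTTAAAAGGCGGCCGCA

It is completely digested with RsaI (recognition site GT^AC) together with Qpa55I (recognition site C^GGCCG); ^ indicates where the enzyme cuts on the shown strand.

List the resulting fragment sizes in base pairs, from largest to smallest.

RsaI sites (GTAC) start at positions 69, 103.
RsaI cuts after base 2 of each site, so after positions 70, 104.
Qpa55I sites (CGGCCG) start at positions 59, 95, 133.
Qpa55I cuts after the first base of each site, so after positions 59, 95, 133.
Combined cut positions: 59, 70, 95, 104, 133.
Circular molecule, 5 cuts → 5 fragments:
  60–70 → 11 bp
  71–95 → 25 bp
  96–104 → 9 bp
  105–133 → 29 bp
  134–140 then 1–59 → 7 + 59 = 66 bp
Sorted largest to smallest: 66, 29, 25, 11, 9 bp.

66, 29, 25, 11, 9 bp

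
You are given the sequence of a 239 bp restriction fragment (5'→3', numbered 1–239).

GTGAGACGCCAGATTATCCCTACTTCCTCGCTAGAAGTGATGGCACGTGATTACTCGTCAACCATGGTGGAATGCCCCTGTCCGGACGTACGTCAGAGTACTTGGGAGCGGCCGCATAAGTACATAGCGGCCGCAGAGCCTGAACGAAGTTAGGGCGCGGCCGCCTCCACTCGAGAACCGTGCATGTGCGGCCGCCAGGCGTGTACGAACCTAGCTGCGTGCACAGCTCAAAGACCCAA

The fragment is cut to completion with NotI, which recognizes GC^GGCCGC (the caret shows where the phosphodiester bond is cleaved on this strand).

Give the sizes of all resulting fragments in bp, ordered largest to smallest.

109, 50, 31, 30, 19 bp

NotI sites (GCGGCCGC) start at positions 108, 127, 157, 188.
NotI cuts after base 2 of each site, so after positions 109, 128, 158, 189.
Linear molecule, 4 cuts → 5 fragments:
  1–109 → 109 bp
  110–128 → 19 bp
  129–158 → 30 bp
  159–189 → 31 bp
  190–239 → 50 bp
Sorted largest to smallest: 109, 50, 31, 30, 19 bp.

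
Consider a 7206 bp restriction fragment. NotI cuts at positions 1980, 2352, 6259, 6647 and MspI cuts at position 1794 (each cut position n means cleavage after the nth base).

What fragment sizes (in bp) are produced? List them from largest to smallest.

3907, 1794, 559, 388, 372, 186 bp

Combined cut positions (sorted): 1794, 1980, 2352, 6259, 6647.
Linear molecule, 5 cuts → 6 fragments:
  1794 − 0 = 1794 bp
  1980 − 1794 = 186 bp
  2352 − 1980 = 372 bp
  6259 − 2352 = 3907 bp
  6647 − 6259 = 388 bp
  7206 − 6647 = 559 bp
Sorted largest to smallest: 3907, 1794, 559, 388, 372, 186 bp.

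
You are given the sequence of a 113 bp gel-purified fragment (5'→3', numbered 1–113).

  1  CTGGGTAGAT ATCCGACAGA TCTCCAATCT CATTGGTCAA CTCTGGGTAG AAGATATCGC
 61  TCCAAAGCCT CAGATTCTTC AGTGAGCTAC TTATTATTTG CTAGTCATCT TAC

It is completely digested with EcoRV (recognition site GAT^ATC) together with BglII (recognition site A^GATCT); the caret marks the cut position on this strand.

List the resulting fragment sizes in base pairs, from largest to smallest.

58, 37, 10, 8 bp

EcoRV sites (GATATC) start at positions 8, 53.
EcoRV cuts after base 3 of each site, so after positions 10, 55.
The BglII site (AGATCT) starts at position 18.
BglII cuts after the first base of each site, so after position 18.
Combined cut positions: 10, 18, 55.
Linear molecule, 3 cuts → 4 fragments:
  1–10 → 10 bp
  11–18 → 8 bp
  19–55 → 37 bp
  56–113 → 58 bp
Sorted largest to smallest: 58, 37, 10, 8 bp.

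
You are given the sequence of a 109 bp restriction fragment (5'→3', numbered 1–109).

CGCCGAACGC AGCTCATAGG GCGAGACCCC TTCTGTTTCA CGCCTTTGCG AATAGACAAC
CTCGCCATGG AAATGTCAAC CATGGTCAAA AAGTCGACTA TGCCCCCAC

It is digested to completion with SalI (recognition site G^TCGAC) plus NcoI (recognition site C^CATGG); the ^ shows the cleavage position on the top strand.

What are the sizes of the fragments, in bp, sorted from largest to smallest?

65, 16, 15, 13 bp

The SalI site (GTCGAC) starts at position 93.
SalI cuts after the first base of each site, so after position 93.
NcoI sites (CCATGG) start at positions 65, 80.
NcoI cuts after the first base of each site, so after positions 65, 80.
Combined cut positions: 65, 80, 93.
Linear molecule, 3 cuts → 4 fragments:
  1–65 → 65 bp
  66–80 → 15 bp
  81–93 → 13 bp
  94–109 → 16 bp
Sorted largest to smallest: 65, 16, 15, 13 bp.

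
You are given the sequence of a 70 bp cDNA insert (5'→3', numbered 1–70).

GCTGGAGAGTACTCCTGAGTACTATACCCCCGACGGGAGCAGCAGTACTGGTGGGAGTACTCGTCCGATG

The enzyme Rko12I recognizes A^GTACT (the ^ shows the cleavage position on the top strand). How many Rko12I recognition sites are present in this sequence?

4

AGTACT occurs starting at positions 8, 18, 44, 56.
Rko12I cuts at 4 sites.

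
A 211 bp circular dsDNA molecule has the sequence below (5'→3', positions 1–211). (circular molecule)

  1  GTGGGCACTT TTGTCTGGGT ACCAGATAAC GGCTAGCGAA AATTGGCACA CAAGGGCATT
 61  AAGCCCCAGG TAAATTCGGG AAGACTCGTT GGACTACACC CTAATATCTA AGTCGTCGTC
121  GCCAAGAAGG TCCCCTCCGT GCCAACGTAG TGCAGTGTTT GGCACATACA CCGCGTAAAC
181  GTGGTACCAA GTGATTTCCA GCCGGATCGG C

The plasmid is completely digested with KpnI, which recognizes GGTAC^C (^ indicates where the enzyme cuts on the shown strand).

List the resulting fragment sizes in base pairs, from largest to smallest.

165, 46 bp

KpnI sites (GGTACC) start at positions 18, 183.
KpnI cuts after base 5 of each site (before the last base), so after positions 22, 187.
Circular molecule, 2 cuts → 2 fragments:
  23–187 → 165 bp
  188–211 then 1–22 → 24 + 22 = 46 bp
Sorted largest to smallest: 165, 46 bp.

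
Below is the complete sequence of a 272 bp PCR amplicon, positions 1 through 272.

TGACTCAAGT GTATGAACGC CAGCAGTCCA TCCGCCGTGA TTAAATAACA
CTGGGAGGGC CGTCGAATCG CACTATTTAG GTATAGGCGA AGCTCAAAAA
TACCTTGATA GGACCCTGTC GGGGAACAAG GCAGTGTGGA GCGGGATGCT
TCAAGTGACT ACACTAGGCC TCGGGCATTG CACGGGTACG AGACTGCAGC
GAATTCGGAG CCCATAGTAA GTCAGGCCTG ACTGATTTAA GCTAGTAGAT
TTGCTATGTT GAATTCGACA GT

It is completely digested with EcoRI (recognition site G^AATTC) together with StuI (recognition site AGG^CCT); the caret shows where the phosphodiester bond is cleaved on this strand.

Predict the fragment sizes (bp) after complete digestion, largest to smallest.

EcoRI sites (GAATTC) start at positions 201, 261.
EcoRI cuts after the first base of each site, so after positions 201, 261.
StuI sites (AGGCCT) start at positions 166, 224.
StuI cuts after base 3 of each site, so after positions 168, 226.
Combined cut positions: 168, 201, 226, 261.
Linear molecule, 4 cuts → 5 fragments:
  1–168 → 168 bp
  169–201 → 33 bp
  202–226 → 25 bp
  227–261 → 35 bp
  262–272 → 11 bp
Sorted largest to smallest: 168, 35, 33, 25, 11 bp.

168, 35, 33, 25, 11 bp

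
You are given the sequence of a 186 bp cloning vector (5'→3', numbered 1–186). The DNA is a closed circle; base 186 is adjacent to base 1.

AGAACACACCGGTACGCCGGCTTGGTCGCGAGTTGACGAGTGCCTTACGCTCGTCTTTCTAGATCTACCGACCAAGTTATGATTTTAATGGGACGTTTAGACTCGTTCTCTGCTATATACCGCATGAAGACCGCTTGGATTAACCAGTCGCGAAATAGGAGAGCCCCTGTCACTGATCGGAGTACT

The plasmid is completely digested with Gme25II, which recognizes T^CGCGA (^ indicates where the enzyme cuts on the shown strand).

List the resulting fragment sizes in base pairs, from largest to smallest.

122, 64 bp

Gme25II sites (TCGCGA) start at positions 26, 148.
Gme25II cuts after the first base of each site, so after positions 26, 148.
Circular molecule, 2 cuts → 2 fragments:
  27–148 → 122 bp
  149–186 then 1–26 → 38 + 26 = 64 bp
Sorted largest to smallest: 122, 64 bp.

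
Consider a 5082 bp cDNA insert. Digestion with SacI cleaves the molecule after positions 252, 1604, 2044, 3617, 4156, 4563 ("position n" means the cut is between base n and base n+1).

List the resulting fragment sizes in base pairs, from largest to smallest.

1573, 1352, 539, 519, 440, 407, 252 bp

Linear molecule, 6 cuts → 7 fragments:
  252 − 0 = 252 bp
  1604 − 252 = 1352 bp
  2044 − 1604 = 440 bp
  3617 − 2044 = 1573 bp
  4156 − 3617 = 539 bp
  4563 − 4156 = 407 bp
  5082 − 4563 = 519 bp
Sorted largest to smallest: 1573, 1352, 539, 519, 440, 407, 252 bp.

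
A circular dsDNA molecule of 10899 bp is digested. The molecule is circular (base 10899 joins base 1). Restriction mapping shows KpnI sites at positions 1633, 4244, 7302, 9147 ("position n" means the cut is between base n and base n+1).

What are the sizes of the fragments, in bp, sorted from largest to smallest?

Circular molecule, 4 cuts → 4 fragments:
  4244 − 1633 = 2611 bp
  7302 − 4244 = 3058 bp
  9147 − 7302 = 1845 bp
  wrap: 10899 − 9147 + 1633 = 3385 bp
Sorted largest to smallest: 3385, 3058, 2611, 1845 bp.

3385, 3058, 2611, 1845 bp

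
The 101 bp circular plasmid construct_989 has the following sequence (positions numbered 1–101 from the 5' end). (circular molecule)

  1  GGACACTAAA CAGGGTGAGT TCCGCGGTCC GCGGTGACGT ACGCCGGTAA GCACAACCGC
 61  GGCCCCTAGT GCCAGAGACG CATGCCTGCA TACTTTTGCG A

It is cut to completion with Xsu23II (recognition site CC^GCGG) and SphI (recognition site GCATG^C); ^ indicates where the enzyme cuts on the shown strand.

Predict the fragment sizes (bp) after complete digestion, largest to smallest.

Xsu23II sites (CCGCGG) start at positions 22, 29, 57.
Xsu23II cuts after base 2 of each site, so after positions 23, 30, 58.
The SphI site (GCATGC) starts at position 80.
SphI cuts after base 5 of each site (before the last base), so after position 84.
Combined cut positions: 23, 30, 58, 84.
Circular molecule, 4 cuts → 4 fragments:
  24–30 → 7 bp
  31–58 → 28 bp
  59–84 → 26 bp
  85–101 then 1–23 → 17 + 23 = 40 bp
Sorted largest to smallest: 40, 28, 26, 7 bp.

40, 28, 26, 7 bp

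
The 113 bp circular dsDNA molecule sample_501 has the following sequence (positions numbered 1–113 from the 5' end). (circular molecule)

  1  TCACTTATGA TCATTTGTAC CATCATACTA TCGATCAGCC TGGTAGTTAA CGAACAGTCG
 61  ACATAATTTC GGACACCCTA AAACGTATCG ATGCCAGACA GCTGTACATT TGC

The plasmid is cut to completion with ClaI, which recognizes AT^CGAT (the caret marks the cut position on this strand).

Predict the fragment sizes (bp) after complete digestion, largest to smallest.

ClaI sites (ATCGAT) start at positions 30, 87.
ClaI cuts after base 2 of each site, so after positions 31, 88.
Circular molecule, 2 cuts → 2 fragments:
  32–88 → 57 bp
  89–113 then 1–31 → 25 + 31 = 56 bp
Sorted largest to smallest: 57, 56 bp.

57, 56 bp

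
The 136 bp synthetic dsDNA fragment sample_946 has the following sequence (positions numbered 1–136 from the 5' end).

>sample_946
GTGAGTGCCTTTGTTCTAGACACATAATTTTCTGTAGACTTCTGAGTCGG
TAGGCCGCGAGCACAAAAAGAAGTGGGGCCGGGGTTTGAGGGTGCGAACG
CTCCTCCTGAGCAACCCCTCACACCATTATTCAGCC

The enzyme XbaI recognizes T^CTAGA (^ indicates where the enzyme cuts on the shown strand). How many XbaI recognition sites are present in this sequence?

1

TCTAGA occurs starting at position 15.
XbaI cuts at 1 site.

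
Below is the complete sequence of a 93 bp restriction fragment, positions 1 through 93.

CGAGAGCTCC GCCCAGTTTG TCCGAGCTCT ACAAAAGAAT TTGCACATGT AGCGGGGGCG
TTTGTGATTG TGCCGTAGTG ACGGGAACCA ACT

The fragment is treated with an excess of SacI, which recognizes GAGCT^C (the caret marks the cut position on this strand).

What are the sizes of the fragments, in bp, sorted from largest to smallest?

65, 20, 8 bp

SacI sites (GAGCTC) start at positions 4, 24.
SacI cuts after base 5 of each site (before the last base), so after positions 8, 28.
Linear molecule, 2 cuts → 3 fragments:
  1–8 → 8 bp
  9–28 → 20 bp
  29–93 → 65 bp
Sorted largest to smallest: 65, 20, 8 bp.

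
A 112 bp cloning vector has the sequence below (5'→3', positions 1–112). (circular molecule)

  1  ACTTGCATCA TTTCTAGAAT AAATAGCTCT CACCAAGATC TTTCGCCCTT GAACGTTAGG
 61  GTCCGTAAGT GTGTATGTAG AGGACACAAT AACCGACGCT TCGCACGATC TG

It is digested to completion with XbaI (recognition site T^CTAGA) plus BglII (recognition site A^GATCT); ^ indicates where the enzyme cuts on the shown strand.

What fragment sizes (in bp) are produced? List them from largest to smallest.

The XbaI site (TCTAGA) starts at position 13.
XbaI cuts after the first base of each site, so after position 13.
The BglII site (AGATCT) starts at position 36.
BglII cuts after the first base of each site, so after position 36.
Combined cut positions: 13, 36.
Circular molecule, 2 cuts → 2 fragments:
  14–36 → 23 bp
  37–112 then 1–13 → 76 + 13 = 89 bp
Sorted largest to smallest: 89, 23 bp.

89, 23 bp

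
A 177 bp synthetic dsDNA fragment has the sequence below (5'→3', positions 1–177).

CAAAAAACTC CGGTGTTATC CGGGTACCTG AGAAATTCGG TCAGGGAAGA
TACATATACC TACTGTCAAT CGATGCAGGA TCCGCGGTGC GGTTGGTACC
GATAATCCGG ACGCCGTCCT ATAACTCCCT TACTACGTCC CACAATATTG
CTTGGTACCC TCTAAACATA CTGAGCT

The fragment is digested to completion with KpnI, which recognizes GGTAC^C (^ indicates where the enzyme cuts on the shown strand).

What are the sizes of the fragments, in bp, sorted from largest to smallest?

72, 59, 27, 19 bp

KpnI sites (GGTACC) start at positions 23, 95, 154.
KpnI cuts after base 5 of each site (before the last base), so after positions 27, 99, 158.
Linear molecule, 3 cuts → 4 fragments:
  1–27 → 27 bp
  28–99 → 72 bp
  100–158 → 59 bp
  159–177 → 19 bp
Sorted largest to smallest: 72, 59, 27, 19 bp.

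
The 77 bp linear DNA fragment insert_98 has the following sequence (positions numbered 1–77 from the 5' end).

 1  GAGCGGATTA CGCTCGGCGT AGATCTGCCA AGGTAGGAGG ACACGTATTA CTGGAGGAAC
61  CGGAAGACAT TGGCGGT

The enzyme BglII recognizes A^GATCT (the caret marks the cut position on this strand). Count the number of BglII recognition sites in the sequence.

AGATCT occurs starting at position 21.
BglII cuts at 1 site.

1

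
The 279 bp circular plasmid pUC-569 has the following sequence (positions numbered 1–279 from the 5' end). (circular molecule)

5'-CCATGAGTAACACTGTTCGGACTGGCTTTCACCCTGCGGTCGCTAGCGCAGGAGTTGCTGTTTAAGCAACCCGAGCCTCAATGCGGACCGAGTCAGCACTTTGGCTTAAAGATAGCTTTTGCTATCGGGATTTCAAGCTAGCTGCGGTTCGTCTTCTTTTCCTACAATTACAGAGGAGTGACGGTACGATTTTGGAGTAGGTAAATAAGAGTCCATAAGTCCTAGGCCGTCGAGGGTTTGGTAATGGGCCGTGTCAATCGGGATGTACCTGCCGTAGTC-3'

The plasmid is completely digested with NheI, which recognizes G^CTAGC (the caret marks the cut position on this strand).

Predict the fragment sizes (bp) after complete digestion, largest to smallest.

184, 95 bp

NheI sites (GCTAGC) start at positions 42, 137.
NheI cuts after the first base of each site, so after positions 42, 137.
Circular molecule, 2 cuts → 2 fragments:
  43–137 → 95 bp
  138–279 then 1–42 → 142 + 42 = 184 bp
Sorted largest to smallest: 184, 95 bp.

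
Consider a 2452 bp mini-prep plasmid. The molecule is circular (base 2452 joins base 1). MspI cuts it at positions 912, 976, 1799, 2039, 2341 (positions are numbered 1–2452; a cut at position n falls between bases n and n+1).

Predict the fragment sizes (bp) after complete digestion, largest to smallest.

Circular molecule, 5 cuts → 5 fragments:
  976 − 912 = 64 bp
  1799 − 976 = 823 bp
  2039 − 1799 = 240 bp
  2341 − 2039 = 302 bp
  wrap: 2452 − 2341 + 912 = 1023 bp
Sorted largest to smallest: 1023, 823, 302, 240, 64 bp.

1023, 823, 302, 240, 64 bp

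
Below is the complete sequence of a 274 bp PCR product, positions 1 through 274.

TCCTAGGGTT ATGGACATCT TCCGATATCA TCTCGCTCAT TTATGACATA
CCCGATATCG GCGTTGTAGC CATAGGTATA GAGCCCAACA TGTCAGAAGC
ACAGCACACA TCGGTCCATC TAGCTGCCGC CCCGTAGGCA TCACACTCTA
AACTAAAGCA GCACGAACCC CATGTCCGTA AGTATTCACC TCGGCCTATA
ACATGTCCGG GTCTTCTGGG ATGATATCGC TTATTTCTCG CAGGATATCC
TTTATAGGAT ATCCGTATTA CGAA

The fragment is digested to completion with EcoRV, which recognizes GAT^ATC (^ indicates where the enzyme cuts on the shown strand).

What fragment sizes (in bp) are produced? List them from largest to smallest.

169, 30, 26, 21, 14, 14 bp

EcoRV sites (GATATC) start at positions 24, 54, 223, 244, 258.
EcoRV cuts after base 3 of each site, so after positions 26, 56, 225, 246, 260.
Linear molecule, 5 cuts → 6 fragments:
  1–26 → 26 bp
  27–56 → 30 bp
  57–225 → 169 bp
  226–246 → 21 bp
  247–260 → 14 bp
  261–274 → 14 bp
Sorted largest to smallest: 169, 30, 26, 21, 14, 14 bp.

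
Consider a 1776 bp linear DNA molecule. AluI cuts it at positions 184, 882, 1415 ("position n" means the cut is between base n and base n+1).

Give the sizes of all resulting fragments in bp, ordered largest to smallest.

698, 533, 361, 184 bp

Linear molecule, 3 cuts → 4 fragments:
  184 − 0 = 184 bp
  882 − 184 = 698 bp
  1415 − 882 = 533 bp
  1776 − 1415 = 361 bp
Sorted largest to smallest: 698, 533, 361, 184 bp.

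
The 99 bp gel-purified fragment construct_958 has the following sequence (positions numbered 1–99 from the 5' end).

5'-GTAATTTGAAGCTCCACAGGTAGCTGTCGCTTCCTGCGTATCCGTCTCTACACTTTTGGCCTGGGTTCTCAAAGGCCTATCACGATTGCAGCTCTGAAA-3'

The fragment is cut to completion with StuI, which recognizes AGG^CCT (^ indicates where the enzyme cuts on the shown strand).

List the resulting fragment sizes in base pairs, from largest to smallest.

75, 24 bp

The StuI site (AGGCCT) starts at position 73.
StuI cuts after base 3 of each site, so after position 75.
Linear molecule, 1 cut → 2 fragments:
  1–75 → 75 bp
  76–99 → 24 bp
Sorted largest to smallest: 75, 24 bp.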